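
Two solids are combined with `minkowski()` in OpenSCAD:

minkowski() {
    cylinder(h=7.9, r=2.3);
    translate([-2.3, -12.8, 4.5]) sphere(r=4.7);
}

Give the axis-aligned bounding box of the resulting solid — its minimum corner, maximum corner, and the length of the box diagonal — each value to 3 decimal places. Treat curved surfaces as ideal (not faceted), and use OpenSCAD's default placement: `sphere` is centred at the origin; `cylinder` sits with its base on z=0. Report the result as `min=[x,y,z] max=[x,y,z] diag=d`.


A = translate([-2.3, -12.8, 4.5]) sphere(r=4.7) → bbox [-7,-17.5,-0.2] .. [2.4,-8.1,9.2]
B = cylinder(h=7.9, r=2.3) → bbox [-2.3,-2.3,0] .. [2.3,2.3,7.9]
lo = A.lo+B.lo = [-7-2.3, -17.5-2.3, -0.2+0] = [-9.300,-19.800,-0.200]
hi = A.hi+B.hi = [2.4+2.3, -8.1+2.3, 9.2+7.9] = [4.700,-5.800,17.100]
diag = √(14²+14²+17.3²) = √691.29 = 26.292

min=[-9.300,-19.800,-0.200] max=[4.700,-5.800,17.100] diag=26.292


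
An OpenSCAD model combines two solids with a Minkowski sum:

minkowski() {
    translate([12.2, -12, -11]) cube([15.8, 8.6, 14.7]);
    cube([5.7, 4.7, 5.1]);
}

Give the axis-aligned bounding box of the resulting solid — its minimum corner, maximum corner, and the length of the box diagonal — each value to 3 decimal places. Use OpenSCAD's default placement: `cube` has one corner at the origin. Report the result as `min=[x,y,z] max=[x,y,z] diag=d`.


A = translate([12.2, -12, -11]) cube([15.8, 8.6, 14.7]) → bbox [12.2,-12,-11] .. [28,-3.4,3.7]
B = cube([5.7, 4.7, 5.1]) → bbox [0,0,0] .. [5.7,4.7,5.1]
lo = A.lo+B.lo = [12.2+0, -12+0, -11+0] = [12.200,-12.000,-11.000]
hi = A.hi+B.hi = [28+5.7, -3.4+4.7, 3.7+5.1] = [33.700,1.300,8.800]
diag = √(21.5²+13.3²+19.8²) = √1031.18 = 32.112

min=[12.200,-12.000,-11.000] max=[33.700,1.300,8.800] diag=32.112


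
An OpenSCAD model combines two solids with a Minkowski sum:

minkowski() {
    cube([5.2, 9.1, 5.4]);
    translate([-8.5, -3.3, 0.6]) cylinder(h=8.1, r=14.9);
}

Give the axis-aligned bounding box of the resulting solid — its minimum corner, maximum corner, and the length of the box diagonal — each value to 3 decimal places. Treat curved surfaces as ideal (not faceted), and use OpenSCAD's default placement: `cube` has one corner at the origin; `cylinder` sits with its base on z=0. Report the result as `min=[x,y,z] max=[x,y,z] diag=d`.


A = translate([-8.5, -3.3, 0.6]) cylinder(h=8.1, r=14.9) → bbox [-23.4,-18.2,0.6] .. [6.4,11.6,8.7]
B = cube([5.2, 9.1, 5.4]) → bbox [0,0,0] .. [5.2,9.1,5.4]
lo = A.lo+B.lo = [-23.4+0, -18.2+0, 0.6+0] = [-23.400,-18.200,0.600]
hi = A.hi+B.hi = [6.4+5.2, 11.6+9.1, 8.7+5.4] = [11.600,20.700,14.100]
diag = √(35²+38.9²+13.5²) = √2920.46 = 54.041

min=[-23.400,-18.200,0.600] max=[11.600,20.700,14.100] diag=54.041


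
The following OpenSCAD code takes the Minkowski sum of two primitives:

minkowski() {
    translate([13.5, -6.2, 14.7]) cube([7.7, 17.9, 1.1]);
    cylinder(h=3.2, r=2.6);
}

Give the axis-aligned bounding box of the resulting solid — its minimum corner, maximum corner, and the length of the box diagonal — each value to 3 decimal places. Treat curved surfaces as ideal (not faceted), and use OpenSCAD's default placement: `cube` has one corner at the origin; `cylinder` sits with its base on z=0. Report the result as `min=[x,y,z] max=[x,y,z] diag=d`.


A = translate([13.5, -6.2, 14.7]) cube([7.7, 17.9, 1.1]) → bbox [13.5,-6.2,14.7] .. [21.2,11.7,15.8]
B = cylinder(h=3.2, r=2.6) → bbox [-2.6,-2.6,0] .. [2.6,2.6,3.2]
lo = A.lo+B.lo = [13.5-2.6, -6.2-2.6, 14.7+0] = [10.900,-8.800,14.700]
hi = A.hi+B.hi = [21.2+2.6, 11.7+2.6, 15.8+3.2] = [23.800,14.300,19.000]
diag = √(12.9²+23.1²+4.3²) = √718.51 = 26.805

min=[10.900,-8.800,14.700] max=[23.800,14.300,19.000] diag=26.805


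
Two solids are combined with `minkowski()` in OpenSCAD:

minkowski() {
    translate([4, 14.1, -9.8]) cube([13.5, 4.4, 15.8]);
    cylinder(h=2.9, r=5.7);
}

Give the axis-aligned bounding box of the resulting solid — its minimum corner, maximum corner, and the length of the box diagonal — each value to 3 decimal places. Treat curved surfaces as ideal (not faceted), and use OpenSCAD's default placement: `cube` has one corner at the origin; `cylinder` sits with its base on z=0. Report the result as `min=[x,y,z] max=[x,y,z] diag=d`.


min=[-1.700,8.400,-9.800] max=[23.200,24.200,8.900] diag=34.919

A = translate([4, 14.1, -9.8]) cube([13.5, 4.4, 15.8]) → bbox [4,14.1,-9.8] .. [17.5,18.5,6]
B = cylinder(h=2.9, r=5.7) → bbox [-5.7,-5.7,0] .. [5.7,5.7,2.9]
lo = A.lo+B.lo = [4-5.7, 14.1-5.7, -9.8+0] = [-1.700,8.400,-9.800]
hi = A.hi+B.hi = [17.5+5.7, 18.5+5.7, 6+2.9] = [23.200,24.200,8.900]
diag = √(24.9²+15.8²+18.7²) = √1219.34 = 34.919


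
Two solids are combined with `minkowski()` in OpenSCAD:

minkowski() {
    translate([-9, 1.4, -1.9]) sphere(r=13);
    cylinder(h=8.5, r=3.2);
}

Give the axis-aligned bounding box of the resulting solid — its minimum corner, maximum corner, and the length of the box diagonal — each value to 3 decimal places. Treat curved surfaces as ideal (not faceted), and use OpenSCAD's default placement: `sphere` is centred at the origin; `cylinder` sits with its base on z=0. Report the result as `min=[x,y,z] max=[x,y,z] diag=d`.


min=[-25.200,-14.800,-14.900] max=[7.200,17.600,19.600] diag=57.357

A = translate([-9, 1.4, -1.9]) sphere(r=13) → bbox [-22,-11.6,-14.9] .. [4,14.4,11.1]
B = cylinder(h=8.5, r=3.2) → bbox [-3.2,-3.2,0] .. [3.2,3.2,8.5]
lo = A.lo+B.lo = [-22-3.2, -11.6-3.2, -14.9+0] = [-25.200,-14.800,-14.900]
hi = A.hi+B.hi = [4+3.2, 14.4+3.2, 11.1+8.5] = [7.200,17.600,19.600]
diag = √(32.4²+32.4²+34.5²) = √3289.77 = 57.357


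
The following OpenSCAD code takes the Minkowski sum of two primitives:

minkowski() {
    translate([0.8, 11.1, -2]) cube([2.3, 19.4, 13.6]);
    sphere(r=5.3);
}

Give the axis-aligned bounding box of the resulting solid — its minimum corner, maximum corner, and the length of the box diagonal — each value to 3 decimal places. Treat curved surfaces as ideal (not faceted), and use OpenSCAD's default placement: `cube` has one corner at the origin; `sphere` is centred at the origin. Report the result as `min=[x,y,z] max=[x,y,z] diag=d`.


A = translate([0.8, 11.1, -2]) cube([2.3, 19.4, 13.6]) → bbox [0.8,11.1,-2] .. [3.1,30.5,11.6]
B = sphere(r=5.3) → bbox [-5.3,-5.3,-5.3] .. [5.3,5.3,5.3]
lo = A.lo+B.lo = [0.8-5.3, 11.1-5.3, -2-5.3] = [-4.500,5.800,-7.300]
hi = A.hi+B.hi = [3.1+5.3, 30.5+5.3, 11.6+5.3] = [8.400,35.800,16.900]
diag = √(12.9²+30²+24.2²) = √1652.05 = 40.645

min=[-4.500,5.800,-7.300] max=[8.400,35.800,16.900] diag=40.645


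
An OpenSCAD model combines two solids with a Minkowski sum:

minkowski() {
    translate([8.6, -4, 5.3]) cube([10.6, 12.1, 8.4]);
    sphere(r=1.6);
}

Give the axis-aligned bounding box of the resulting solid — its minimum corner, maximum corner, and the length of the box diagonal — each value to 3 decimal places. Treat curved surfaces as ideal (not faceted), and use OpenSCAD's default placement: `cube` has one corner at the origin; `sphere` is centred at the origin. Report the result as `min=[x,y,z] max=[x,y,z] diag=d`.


A = translate([8.6, -4, 5.3]) cube([10.6, 12.1, 8.4]) → bbox [8.6,-4,5.3] .. [19.2,8.1,13.7]
B = sphere(r=1.6) → bbox [-1.6,-1.6,-1.6] .. [1.6,1.6,1.6]
lo = A.lo+B.lo = [8.6-1.6, -4-1.6, 5.3-1.6] = [7.000,-5.600,3.700]
hi = A.hi+B.hi = [19.2+1.6, 8.1+1.6, 13.7+1.6] = [20.800,9.700,15.300]
diag = √(13.8²+15.3²+11.6²) = √559.09 = 23.645

min=[7.000,-5.600,3.700] max=[20.800,9.700,15.300] diag=23.645


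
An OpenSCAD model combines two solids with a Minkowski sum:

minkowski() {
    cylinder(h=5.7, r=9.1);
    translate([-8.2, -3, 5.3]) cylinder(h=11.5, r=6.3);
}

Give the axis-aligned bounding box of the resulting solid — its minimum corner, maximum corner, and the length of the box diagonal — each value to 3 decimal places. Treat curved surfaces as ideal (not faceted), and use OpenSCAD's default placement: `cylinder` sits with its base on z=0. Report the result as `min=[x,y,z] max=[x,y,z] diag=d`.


min=[-23.600,-18.400,5.300] max=[7.200,12.400,22.500] diag=46.831

A = translate([-8.2, -3, 5.3]) cylinder(h=11.5, r=6.3) → bbox [-14.5,-9.3,5.3] .. [-1.9,3.3,16.8]
B = cylinder(h=5.7, r=9.1) → bbox [-9.1,-9.1,0] .. [9.1,9.1,5.7]
lo = A.lo+B.lo = [-14.5-9.1, -9.3-9.1, 5.3+0] = [-23.600,-18.400,5.300]
hi = A.hi+B.hi = [-1.9+9.1, 3.3+9.1, 16.8+5.7] = [7.200,12.400,22.500]
diag = √(30.8²+30.8²+17.2²) = √2193.12 = 46.831


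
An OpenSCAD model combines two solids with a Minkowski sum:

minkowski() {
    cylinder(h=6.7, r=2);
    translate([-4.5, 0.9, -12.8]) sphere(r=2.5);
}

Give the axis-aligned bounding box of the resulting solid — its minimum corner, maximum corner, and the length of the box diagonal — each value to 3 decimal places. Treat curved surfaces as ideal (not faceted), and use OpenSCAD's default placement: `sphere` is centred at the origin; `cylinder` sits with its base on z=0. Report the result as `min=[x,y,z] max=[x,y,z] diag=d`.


min=[-9.000,-3.600,-15.300] max=[0.000,5.400,-3.600] diag=17.288

A = translate([-4.5, 0.9, -12.8]) sphere(r=2.5) → bbox [-7,-1.6,-15.3] .. [-2,3.4,-10.3]
B = cylinder(h=6.7, r=2) → bbox [-2,-2,0] .. [2,2,6.7]
lo = A.lo+B.lo = [-7-2, -1.6-2, -15.3+0] = [-9.000,-3.600,-15.300]
hi = A.hi+B.hi = [-2+2, 3.4+2, -10.3+6.7] = [0.000,5.400,-3.600]
diag = √(9²+9²+11.7²) = √298.89 = 17.288


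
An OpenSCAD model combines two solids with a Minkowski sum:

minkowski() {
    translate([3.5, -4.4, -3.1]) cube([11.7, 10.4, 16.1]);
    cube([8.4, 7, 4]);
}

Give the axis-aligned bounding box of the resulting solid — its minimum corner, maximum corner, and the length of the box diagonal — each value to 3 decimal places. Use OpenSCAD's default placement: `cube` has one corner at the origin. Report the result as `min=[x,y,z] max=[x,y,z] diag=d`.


A = translate([3.5, -4.4, -3.1]) cube([11.7, 10.4, 16.1]) → bbox [3.5,-4.4,-3.1] .. [15.2,6,13]
B = cube([8.4, 7, 4]) → bbox [0,0,0] .. [8.4,7,4]
lo = A.lo+B.lo = [3.5+0, -4.4+0, -3.1+0] = [3.500,-4.400,-3.100]
hi = A.hi+B.hi = [15.2+8.4, 6+7, 13+4] = [23.600,13.000,17.000]
diag = √(20.1²+17.4²+20.1²) = √1110.78 = 33.328

min=[3.500,-4.400,-3.100] max=[23.600,13.000,17.000] diag=33.328


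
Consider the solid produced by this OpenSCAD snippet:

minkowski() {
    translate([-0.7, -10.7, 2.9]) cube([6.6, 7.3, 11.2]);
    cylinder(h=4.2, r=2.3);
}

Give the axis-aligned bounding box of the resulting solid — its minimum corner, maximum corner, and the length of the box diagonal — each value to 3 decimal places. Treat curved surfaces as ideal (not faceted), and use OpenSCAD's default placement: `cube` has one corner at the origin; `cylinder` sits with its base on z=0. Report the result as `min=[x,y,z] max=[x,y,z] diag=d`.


A = translate([-0.7, -10.7, 2.9]) cube([6.6, 7.3, 11.2]) → bbox [-0.7,-10.7,2.9] .. [5.9,-3.4,14.1]
B = cylinder(h=4.2, r=2.3) → bbox [-2.3,-2.3,0] .. [2.3,2.3,4.2]
lo = A.lo+B.lo = [-0.7-2.3, -10.7-2.3, 2.9+0] = [-3.000,-13.000,2.900]
hi = A.hi+B.hi = [5.9+2.3, -3.4+2.3, 14.1+4.2] = [8.200,-1.100,18.300]
diag = √(11.2²+11.9²+15.4²) = √504.21 = 22.455

min=[-3.000,-13.000,2.900] max=[8.200,-1.100,18.300] diag=22.455


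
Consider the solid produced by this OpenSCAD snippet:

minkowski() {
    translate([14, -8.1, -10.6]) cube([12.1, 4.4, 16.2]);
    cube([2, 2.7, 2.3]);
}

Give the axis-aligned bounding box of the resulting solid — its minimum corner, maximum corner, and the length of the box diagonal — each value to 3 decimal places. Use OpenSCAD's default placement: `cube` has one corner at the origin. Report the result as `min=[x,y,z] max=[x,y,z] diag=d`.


A = translate([14, -8.1, -10.6]) cube([12.1, 4.4, 16.2]) → bbox [14,-8.1,-10.6] .. [26.1,-3.7,5.6]
B = cube([2, 2.7, 2.3]) → bbox [0,0,0] .. [2,2.7,2.3]
lo = A.lo+B.lo = [14+0, -8.1+0, -10.6+0] = [14.000,-8.100,-10.600]
hi = A.hi+B.hi = [26.1+2, -3.7+2.7, 5.6+2.3] = [28.100,-1.000,7.900]
diag = √(14.1²+7.1²+18.5²) = √591.47 = 24.320

min=[14.000,-8.100,-10.600] max=[28.100,-1.000,7.900] diag=24.320


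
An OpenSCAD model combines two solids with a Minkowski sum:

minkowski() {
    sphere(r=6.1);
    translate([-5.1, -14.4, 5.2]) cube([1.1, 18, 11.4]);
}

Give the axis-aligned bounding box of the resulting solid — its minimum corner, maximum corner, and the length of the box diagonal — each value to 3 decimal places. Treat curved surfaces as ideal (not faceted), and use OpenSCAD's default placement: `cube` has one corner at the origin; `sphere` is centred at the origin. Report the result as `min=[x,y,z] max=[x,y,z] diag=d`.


A = translate([-5.1, -14.4, 5.2]) cube([1.1, 18, 11.4]) → bbox [-5.1,-14.4,5.2] .. [-4,3.6,16.6]
B = sphere(r=6.1) → bbox [-6.1,-6.1,-6.1] .. [6.1,6.1,6.1]
lo = A.lo+B.lo = [-5.1-6.1, -14.4-6.1, 5.2-6.1] = [-11.200,-20.500,-0.900]
hi = A.hi+B.hi = [-4+6.1, 3.6+6.1, 16.6+6.1] = [2.100,9.700,22.700]
diag = √(13.3²+30.2²+23.6²) = √1645.89 = 40.570

min=[-11.200,-20.500,-0.900] max=[2.100,9.700,22.700] diag=40.570


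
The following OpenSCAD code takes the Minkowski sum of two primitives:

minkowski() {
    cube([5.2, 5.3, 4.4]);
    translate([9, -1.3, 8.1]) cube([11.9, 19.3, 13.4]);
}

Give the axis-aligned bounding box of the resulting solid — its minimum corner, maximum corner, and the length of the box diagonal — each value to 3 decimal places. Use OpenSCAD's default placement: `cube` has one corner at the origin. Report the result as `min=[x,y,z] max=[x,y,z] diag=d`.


min=[9.000,-1.300,8.100] max=[26.100,23.300,25.900] diag=34.848

A = translate([9, -1.3, 8.1]) cube([11.9, 19.3, 13.4]) → bbox [9,-1.3,8.1] .. [20.9,18,21.5]
B = cube([5.2, 5.3, 4.4]) → bbox [0,0,0] .. [5.2,5.3,4.4]
lo = A.lo+B.lo = [9+0, -1.3+0, 8.1+0] = [9.000,-1.300,8.100]
hi = A.hi+B.hi = [20.9+5.2, 18+5.3, 21.5+4.4] = [26.100,23.300,25.900]
diag = √(17.1²+24.6²+17.8²) = √1214.41 = 34.848


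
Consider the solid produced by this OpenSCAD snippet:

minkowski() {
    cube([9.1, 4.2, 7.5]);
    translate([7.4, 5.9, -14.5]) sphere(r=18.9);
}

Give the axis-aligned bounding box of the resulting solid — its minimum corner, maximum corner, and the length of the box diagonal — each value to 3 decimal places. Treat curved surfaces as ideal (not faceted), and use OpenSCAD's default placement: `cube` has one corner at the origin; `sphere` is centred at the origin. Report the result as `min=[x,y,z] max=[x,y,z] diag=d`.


A = translate([7.4, 5.9, -14.5]) sphere(r=18.9) → bbox [-11.5,-13,-33.4] .. [26.3,24.8,4.4]
B = cube([9.1, 4.2, 7.5]) → bbox [0,0,0] .. [9.1,4.2,7.5]
lo = A.lo+B.lo = [-11.5+0, -13+0, -33.4+0] = [-11.500,-13.000,-33.400]
hi = A.hi+B.hi = [26.3+9.1, 24.8+4.2, 4.4+7.5] = [35.400,29.000,11.900]
diag = √(46.9²+42²+45.3²) = √6015.7 = 77.561

min=[-11.500,-13.000,-33.400] max=[35.400,29.000,11.900] diag=77.561


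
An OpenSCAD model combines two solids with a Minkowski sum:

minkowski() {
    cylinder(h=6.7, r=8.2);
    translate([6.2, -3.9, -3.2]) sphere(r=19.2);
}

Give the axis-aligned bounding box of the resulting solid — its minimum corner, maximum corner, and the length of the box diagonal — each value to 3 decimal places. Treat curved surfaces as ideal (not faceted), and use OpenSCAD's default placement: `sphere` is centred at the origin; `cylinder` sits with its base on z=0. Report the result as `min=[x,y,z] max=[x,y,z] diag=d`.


min=[-21.200,-31.300,-22.400] max=[33.600,23.500,22.700] diag=89.667

A = translate([6.2, -3.9, -3.2]) sphere(r=19.2) → bbox [-13,-23.1,-22.4] .. [25.4,15.3,16]
B = cylinder(h=6.7, r=8.2) → bbox [-8.2,-8.2,0] .. [8.2,8.2,6.7]
lo = A.lo+B.lo = [-13-8.2, -23.1-8.2, -22.4+0] = [-21.200,-31.300,-22.400]
hi = A.hi+B.hi = [25.4+8.2, 15.3+8.2, 16+6.7] = [33.600,23.500,22.700]
diag = √(54.8²+54.8²+45.1²) = √8040.09 = 89.667


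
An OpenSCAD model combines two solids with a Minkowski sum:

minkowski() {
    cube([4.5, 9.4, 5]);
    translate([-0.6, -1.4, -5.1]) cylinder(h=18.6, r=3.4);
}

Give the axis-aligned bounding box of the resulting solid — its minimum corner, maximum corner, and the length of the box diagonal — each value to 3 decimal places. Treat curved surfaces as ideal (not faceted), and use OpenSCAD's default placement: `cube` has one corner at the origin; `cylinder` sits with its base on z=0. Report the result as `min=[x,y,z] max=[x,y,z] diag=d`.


A = translate([-0.6, -1.4, -5.1]) cylinder(h=18.6, r=3.4) → bbox [-4,-4.8,-5.1] .. [2.8,2,13.5]
B = cube([4.5, 9.4, 5]) → bbox [0,0,0] .. [4.5,9.4,5]
lo = A.lo+B.lo = [-4+0, -4.8+0, -5.1+0] = [-4.000,-4.800,-5.100]
hi = A.hi+B.hi = [2.8+4.5, 2+9.4, 13.5+5] = [7.300,11.400,18.500]
diag = √(11.3²+16.2²+23.6²) = √947.09 = 30.775

min=[-4.000,-4.800,-5.100] max=[7.300,11.400,18.500] diag=30.775


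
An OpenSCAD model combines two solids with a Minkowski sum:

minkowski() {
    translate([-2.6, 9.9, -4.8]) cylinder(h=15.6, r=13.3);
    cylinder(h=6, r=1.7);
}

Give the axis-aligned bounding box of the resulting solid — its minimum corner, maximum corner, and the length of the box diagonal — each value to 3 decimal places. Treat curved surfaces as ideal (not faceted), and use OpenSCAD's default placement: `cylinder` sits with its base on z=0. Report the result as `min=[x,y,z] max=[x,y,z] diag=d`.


min=[-17.600,-5.100,-4.800] max=[12.400,24.900,16.800] diag=47.608

A = translate([-2.6, 9.9, -4.8]) cylinder(h=15.6, r=13.3) → bbox [-15.9,-3.4,-4.8] .. [10.7,23.2,10.8]
B = cylinder(h=6, r=1.7) → bbox [-1.7,-1.7,0] .. [1.7,1.7,6]
lo = A.lo+B.lo = [-15.9-1.7, -3.4-1.7, -4.8+0] = [-17.600,-5.100,-4.800]
hi = A.hi+B.hi = [10.7+1.7, 23.2+1.7, 10.8+6] = [12.400,24.900,16.800]
diag = √(30²+30²+21.6²) = √2266.56 = 47.608


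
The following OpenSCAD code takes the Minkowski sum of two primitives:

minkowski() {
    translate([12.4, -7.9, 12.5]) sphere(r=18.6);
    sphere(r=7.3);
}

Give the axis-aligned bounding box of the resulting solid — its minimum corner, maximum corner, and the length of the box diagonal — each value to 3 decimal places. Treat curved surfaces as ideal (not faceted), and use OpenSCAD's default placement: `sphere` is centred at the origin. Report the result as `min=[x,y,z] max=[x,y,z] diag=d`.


A = translate([12.4, -7.9, 12.5]) sphere(r=18.6) → bbox [-6.2,-26.5,-6.1] .. [31,10.7,31.1]
B = sphere(r=7.3) → bbox [-7.3,-7.3,-7.3] .. [7.3,7.3,7.3]
lo = A.lo+B.lo = [-6.2-7.3, -26.5-7.3, -6.1-7.3] = [-13.500,-33.800,-13.400]
hi = A.hi+B.hi = [31+7.3, 10.7+7.3, 31.1+7.3] = [38.300,18.000,38.400]
diag = √(51.8²+51.8²+51.8²) = √8049.72 = 89.720

min=[-13.500,-33.800,-13.400] max=[38.300,18.000,38.400] diag=89.720


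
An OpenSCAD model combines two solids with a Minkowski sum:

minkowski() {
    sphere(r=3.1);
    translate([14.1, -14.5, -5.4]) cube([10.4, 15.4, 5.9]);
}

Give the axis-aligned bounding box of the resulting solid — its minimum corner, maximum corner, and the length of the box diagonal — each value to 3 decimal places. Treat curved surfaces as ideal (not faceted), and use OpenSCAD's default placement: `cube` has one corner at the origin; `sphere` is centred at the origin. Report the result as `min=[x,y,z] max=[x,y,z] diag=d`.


A = translate([14.1, -14.5, -5.4]) cube([10.4, 15.4, 5.9]) → bbox [14.1,-14.5,-5.4] .. [24.5,0.9,0.5]
B = sphere(r=3.1) → bbox [-3.1,-3.1,-3.1] .. [3.1,3.1,3.1]
lo = A.lo+B.lo = [14.1-3.1, -14.5-3.1, -5.4-3.1] = [11.000,-17.600,-8.500]
hi = A.hi+B.hi = [24.5+3.1, 0.9+3.1, 0.5+3.1] = [27.600,4.000,3.600]
diag = √(16.6²+21.6²+12.1²) = √888.53 = 29.808

min=[11.000,-17.600,-8.500] max=[27.600,4.000,3.600] diag=29.808


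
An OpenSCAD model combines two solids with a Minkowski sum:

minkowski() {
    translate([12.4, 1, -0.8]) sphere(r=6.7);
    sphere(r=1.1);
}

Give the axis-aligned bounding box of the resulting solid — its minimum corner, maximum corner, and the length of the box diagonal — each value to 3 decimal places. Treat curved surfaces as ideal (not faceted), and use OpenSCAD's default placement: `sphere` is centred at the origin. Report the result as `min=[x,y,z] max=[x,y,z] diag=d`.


A = translate([12.4, 1, -0.8]) sphere(r=6.7) → bbox [5.7,-5.7,-7.5] .. [19.1,7.7,5.9]
B = sphere(r=1.1) → bbox [-1.1,-1.1,-1.1] .. [1.1,1.1,1.1]
lo = A.lo+B.lo = [5.7-1.1, -5.7-1.1, -7.5-1.1] = [4.600,-6.800,-8.600]
hi = A.hi+B.hi = [19.1+1.1, 7.7+1.1, 5.9+1.1] = [20.200,8.800,7.000]
diag = √(15.6²+15.6²+15.6²) = √730.08 = 27.020

min=[4.600,-6.800,-8.600] max=[20.200,8.800,7.000] diag=27.020


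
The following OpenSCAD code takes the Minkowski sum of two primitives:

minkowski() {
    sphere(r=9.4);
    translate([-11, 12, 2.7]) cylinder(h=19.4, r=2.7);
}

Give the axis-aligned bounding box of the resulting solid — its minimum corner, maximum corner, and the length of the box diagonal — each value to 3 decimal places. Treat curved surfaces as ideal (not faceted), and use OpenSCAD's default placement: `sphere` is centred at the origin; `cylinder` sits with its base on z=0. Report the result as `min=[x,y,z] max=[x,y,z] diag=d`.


A = translate([-11, 12, 2.7]) cylinder(h=19.4, r=2.7) → bbox [-13.7,9.3,2.7] .. [-8.3,14.7,22.1]
B = sphere(r=9.4) → bbox [-9.4,-9.4,-9.4] .. [9.4,9.4,9.4]
lo = A.lo+B.lo = [-13.7-9.4, 9.3-9.4, 2.7-9.4] = [-23.100,-0.100,-6.700]
hi = A.hi+B.hi = [-8.3+9.4, 14.7+9.4, 22.1+9.4] = [1.100,24.100,31.500]
diag = √(24.2²+24.2²+38.2²) = √2630.52 = 51.289

min=[-23.100,-0.100,-6.700] max=[1.100,24.100,31.500] diag=51.289


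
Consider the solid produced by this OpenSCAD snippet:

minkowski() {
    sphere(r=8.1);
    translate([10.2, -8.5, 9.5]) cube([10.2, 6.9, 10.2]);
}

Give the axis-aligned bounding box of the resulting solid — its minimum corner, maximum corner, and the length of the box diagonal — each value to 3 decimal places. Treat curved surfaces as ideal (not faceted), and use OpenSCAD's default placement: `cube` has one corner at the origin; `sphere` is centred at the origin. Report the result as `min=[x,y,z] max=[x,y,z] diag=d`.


min=[2.100,-16.600,1.400] max=[28.500,6.500,27.800] diag=43.904

A = translate([10.2, -8.5, 9.5]) cube([10.2, 6.9, 10.2]) → bbox [10.2,-8.5,9.5] .. [20.4,-1.6,19.7]
B = sphere(r=8.1) → bbox [-8.1,-8.1,-8.1] .. [8.1,8.1,8.1]
lo = A.lo+B.lo = [10.2-8.1, -8.5-8.1, 9.5-8.1] = [2.100,-16.600,1.400]
hi = A.hi+B.hi = [20.4+8.1, -1.6+8.1, 19.7+8.1] = [28.500,6.500,27.800]
diag = √(26.4²+23.1²+26.4²) = √1927.53 = 43.904


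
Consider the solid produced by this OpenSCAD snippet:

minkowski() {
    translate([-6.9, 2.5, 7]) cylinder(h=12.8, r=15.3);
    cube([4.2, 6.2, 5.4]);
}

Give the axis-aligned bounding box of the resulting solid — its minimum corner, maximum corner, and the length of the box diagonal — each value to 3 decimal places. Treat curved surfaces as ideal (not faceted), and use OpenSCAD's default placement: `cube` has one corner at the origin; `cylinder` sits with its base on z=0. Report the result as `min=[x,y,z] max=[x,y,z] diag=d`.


A = translate([-6.9, 2.5, 7]) cylinder(h=12.8, r=15.3) → bbox [-22.2,-12.8,7] .. [8.4,17.8,19.8]
B = cube([4.2, 6.2, 5.4]) → bbox [0,0,0] .. [4.2,6.2,5.4]
lo = A.lo+B.lo = [-22.2+0, -12.8+0, 7+0] = [-22.200,-12.800,7.000]
hi = A.hi+B.hi = [8.4+4.2, 17.8+6.2, 19.8+5.4] = [12.600,24.000,25.200]
diag = √(34.8²+36.8²+18.2²) = √2896.52 = 53.819

min=[-22.200,-12.800,7.000] max=[12.600,24.000,25.200] diag=53.819


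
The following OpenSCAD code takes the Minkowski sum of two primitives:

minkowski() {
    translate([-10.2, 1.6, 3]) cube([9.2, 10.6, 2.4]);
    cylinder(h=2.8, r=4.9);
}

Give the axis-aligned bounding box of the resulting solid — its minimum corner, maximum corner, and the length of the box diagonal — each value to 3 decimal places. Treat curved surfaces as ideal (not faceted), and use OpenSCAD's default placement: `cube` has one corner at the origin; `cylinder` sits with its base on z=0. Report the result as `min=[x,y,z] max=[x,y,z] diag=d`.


min=[-15.100,-3.300,3.000] max=[3.900,17.100,8.200] diag=28.358

A = translate([-10.2, 1.6, 3]) cube([9.2, 10.6, 2.4]) → bbox [-10.2,1.6,3] .. [-1,12.2,5.4]
B = cylinder(h=2.8, r=4.9) → bbox [-4.9,-4.9,0] .. [4.9,4.9,2.8]
lo = A.lo+B.lo = [-10.2-4.9, 1.6-4.9, 3+0] = [-15.100,-3.300,3.000]
hi = A.hi+B.hi = [-1+4.9, 12.2+4.9, 5.4+2.8] = [3.900,17.100,8.200]
diag = √(19²+20.4²+5.2²) = √804.2 = 28.358


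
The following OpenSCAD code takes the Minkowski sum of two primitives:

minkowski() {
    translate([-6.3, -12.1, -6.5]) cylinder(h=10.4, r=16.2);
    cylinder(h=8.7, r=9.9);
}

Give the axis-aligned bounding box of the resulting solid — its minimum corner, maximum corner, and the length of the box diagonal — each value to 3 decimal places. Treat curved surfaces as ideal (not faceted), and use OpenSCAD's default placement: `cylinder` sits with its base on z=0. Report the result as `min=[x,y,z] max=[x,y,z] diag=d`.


min=[-32.400,-38.200,-6.500] max=[19.800,14.000,12.600] diag=76.253

A = translate([-6.3, -12.1, -6.5]) cylinder(h=10.4, r=16.2) → bbox [-22.5,-28.3,-6.5] .. [9.9,4.1,3.9]
B = cylinder(h=8.7, r=9.9) → bbox [-9.9,-9.9,0] .. [9.9,9.9,8.7]
lo = A.lo+B.lo = [-22.5-9.9, -28.3-9.9, -6.5+0] = [-32.400,-38.200,-6.500]
hi = A.hi+B.hi = [9.9+9.9, 4.1+9.9, 3.9+8.7] = [19.800,14.000,12.600]
diag = √(52.2²+52.2²+19.1²) = √5814.49 = 76.253


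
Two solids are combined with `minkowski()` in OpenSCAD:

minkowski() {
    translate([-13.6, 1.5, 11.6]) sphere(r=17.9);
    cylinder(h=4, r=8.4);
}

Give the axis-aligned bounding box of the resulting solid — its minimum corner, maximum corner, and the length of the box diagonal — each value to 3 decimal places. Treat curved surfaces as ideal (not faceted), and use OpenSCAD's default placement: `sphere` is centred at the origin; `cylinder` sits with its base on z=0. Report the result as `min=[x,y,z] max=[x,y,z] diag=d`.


min=[-39.900,-24.800,-6.300] max=[12.700,27.800,33.500] diag=84.366

A = translate([-13.6, 1.5, 11.6]) sphere(r=17.9) → bbox [-31.5,-16.4,-6.3] .. [4.3,19.4,29.5]
B = cylinder(h=4, r=8.4) → bbox [-8.4,-8.4,0] .. [8.4,8.4,4]
lo = A.lo+B.lo = [-31.5-8.4, -16.4-8.4, -6.3+0] = [-39.900,-24.800,-6.300]
hi = A.hi+B.hi = [4.3+8.4, 19.4+8.4, 29.5+4] = [12.700,27.800,33.500]
diag = √(52.6²+52.6²+39.8²) = √7117.56 = 84.366


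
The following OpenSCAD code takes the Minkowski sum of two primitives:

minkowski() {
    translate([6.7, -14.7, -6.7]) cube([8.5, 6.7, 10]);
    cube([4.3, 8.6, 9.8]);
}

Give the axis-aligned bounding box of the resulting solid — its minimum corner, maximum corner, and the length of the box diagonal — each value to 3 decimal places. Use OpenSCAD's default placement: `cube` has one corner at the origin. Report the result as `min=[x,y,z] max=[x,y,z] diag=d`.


A = translate([6.7, -14.7, -6.7]) cube([8.5, 6.7, 10]) → bbox [6.7,-14.7,-6.7] .. [15.2,-8,3.3]
B = cube([4.3, 8.6, 9.8]) → bbox [0,0,0] .. [4.3,8.6,9.8]
lo = A.lo+B.lo = [6.7+0, -14.7+0, -6.7+0] = [6.700,-14.700,-6.700]
hi = A.hi+B.hi = [15.2+4.3, -8+8.6, 3.3+9.8] = [19.500,0.600,13.100]
diag = √(12.8²+15.3²+19.8²) = √789.97 = 28.106

min=[6.700,-14.700,-6.700] max=[19.500,0.600,13.100] diag=28.106


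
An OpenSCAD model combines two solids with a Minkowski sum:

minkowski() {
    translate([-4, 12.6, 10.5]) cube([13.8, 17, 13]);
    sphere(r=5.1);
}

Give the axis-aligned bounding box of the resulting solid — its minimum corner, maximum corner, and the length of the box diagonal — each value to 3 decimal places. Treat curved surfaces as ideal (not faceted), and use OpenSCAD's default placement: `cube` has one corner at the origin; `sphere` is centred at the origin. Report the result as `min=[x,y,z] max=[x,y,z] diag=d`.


A = translate([-4, 12.6, 10.5]) cube([13.8, 17, 13]) → bbox [-4,12.6,10.5] .. [9.8,29.6,23.5]
B = sphere(r=5.1) → bbox [-5.1,-5.1,-5.1] .. [5.1,5.1,5.1]
lo = A.lo+B.lo = [-4-5.1, 12.6-5.1, 10.5-5.1] = [-9.100,7.500,5.400]
hi = A.hi+B.hi = [9.8+5.1, 29.6+5.1, 23.5+5.1] = [14.900,34.700,28.600]
diag = √(24²+27.2²+23.2²) = √1854.08 = 43.059

min=[-9.100,7.500,5.400] max=[14.900,34.700,28.600] diag=43.059


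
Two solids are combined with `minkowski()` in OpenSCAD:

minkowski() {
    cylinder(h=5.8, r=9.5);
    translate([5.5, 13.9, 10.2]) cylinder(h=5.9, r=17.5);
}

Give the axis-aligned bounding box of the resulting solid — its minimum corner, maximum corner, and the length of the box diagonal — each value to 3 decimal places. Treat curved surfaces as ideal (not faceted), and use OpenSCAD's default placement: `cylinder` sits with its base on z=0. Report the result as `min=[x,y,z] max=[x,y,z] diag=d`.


A = translate([5.5, 13.9, 10.2]) cylinder(h=5.9, r=17.5) → bbox [-12,-3.6,10.2] .. [23,31.4,16.1]
B = cylinder(h=5.8, r=9.5) → bbox [-9.5,-9.5,0] .. [9.5,9.5,5.8]
lo = A.lo+B.lo = [-12-9.5, -3.6-9.5, 10.2+0] = [-21.500,-13.100,10.200]
hi = A.hi+B.hi = [23+9.5, 31.4+9.5, 16.1+5.8] = [32.500,40.900,21.900]
diag = √(54²+54²+11.7²) = √5968.89 = 77.259

min=[-21.500,-13.100,10.200] max=[32.500,40.900,21.900] diag=77.259


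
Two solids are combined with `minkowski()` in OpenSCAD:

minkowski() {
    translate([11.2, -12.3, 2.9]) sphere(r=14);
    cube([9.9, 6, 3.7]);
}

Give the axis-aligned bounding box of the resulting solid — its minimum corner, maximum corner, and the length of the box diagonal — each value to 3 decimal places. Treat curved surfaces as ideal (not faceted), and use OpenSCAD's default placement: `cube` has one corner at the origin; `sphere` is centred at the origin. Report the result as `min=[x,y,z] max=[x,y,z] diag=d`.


A = translate([11.2, -12.3, 2.9]) sphere(r=14) → bbox [-2.8,-26.3,-11.1] .. [25.2,1.7,16.9]
B = cube([9.9, 6, 3.7]) → bbox [0,0,0] .. [9.9,6,3.7]
lo = A.lo+B.lo = [-2.8+0, -26.3+0, -11.1+0] = [-2.800,-26.300,-11.100]
hi = A.hi+B.hi = [25.2+9.9, 1.7+6, 16.9+3.7] = [35.100,7.700,20.600]
diag = √(37.9²+34²+31.7²) = √3597.3 = 59.977

min=[-2.800,-26.300,-11.100] max=[35.100,7.700,20.600] diag=59.977


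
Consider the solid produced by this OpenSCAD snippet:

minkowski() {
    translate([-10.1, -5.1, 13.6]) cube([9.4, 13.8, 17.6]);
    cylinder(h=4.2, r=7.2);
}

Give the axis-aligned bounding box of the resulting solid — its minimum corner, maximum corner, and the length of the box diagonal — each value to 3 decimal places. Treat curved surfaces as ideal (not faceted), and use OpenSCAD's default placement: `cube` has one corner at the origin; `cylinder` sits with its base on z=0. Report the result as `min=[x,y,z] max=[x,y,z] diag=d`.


A = translate([-10.1, -5.1, 13.6]) cube([9.4, 13.8, 17.6]) → bbox [-10.1,-5.1,13.6] .. [-0.7,8.7,31.2]
B = cylinder(h=4.2, r=7.2) → bbox [-7.2,-7.2,0] .. [7.2,7.2,4.2]
lo = A.lo+B.lo = [-10.1-7.2, -5.1-7.2, 13.6+0] = [-17.300,-12.300,13.600]
hi = A.hi+B.hi = [-0.7+7.2, 8.7+7.2, 31.2+4.2] = [6.500,15.900,35.400]
diag = √(23.8²+28.2²+21.8²) = √1836.92 = 42.859

min=[-17.300,-12.300,13.600] max=[6.500,15.900,35.400] diag=42.859


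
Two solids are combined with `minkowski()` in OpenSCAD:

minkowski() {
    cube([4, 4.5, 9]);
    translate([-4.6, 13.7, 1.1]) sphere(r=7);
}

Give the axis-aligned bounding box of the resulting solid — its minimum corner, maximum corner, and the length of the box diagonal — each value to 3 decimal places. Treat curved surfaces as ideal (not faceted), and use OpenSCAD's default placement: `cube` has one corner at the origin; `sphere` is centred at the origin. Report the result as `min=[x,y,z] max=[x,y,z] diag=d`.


min=[-11.600,6.700,-5.900] max=[6.400,25.200,17.100] diag=34.572

A = translate([-4.6, 13.7, 1.1]) sphere(r=7) → bbox [-11.6,6.7,-5.9] .. [2.4,20.7,8.1]
B = cube([4, 4.5, 9]) → bbox [0,0,0] .. [4,4.5,9]
lo = A.lo+B.lo = [-11.6+0, 6.7+0, -5.9+0] = [-11.600,6.700,-5.900]
hi = A.hi+B.hi = [2.4+4, 20.7+4.5, 8.1+9] = [6.400,25.200,17.100]
diag = √(18²+18.5²+23²) = √1195.25 = 34.572


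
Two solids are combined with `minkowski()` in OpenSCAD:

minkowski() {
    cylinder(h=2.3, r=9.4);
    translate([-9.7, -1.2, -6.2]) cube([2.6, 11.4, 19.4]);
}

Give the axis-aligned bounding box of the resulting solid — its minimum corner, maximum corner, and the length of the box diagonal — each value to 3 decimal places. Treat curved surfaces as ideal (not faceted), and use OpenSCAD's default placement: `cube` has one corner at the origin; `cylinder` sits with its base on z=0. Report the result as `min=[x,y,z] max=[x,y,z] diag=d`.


min=[-19.100,-10.600,-6.200] max=[2.300,19.600,15.500] diag=42.906

A = translate([-9.7, -1.2, -6.2]) cube([2.6, 11.4, 19.4]) → bbox [-9.7,-1.2,-6.2] .. [-7.1,10.2,13.2]
B = cylinder(h=2.3, r=9.4) → bbox [-9.4,-9.4,0] .. [9.4,9.4,2.3]
lo = A.lo+B.lo = [-9.7-9.4, -1.2-9.4, -6.2+0] = [-19.100,-10.600,-6.200]
hi = A.hi+B.hi = [-7.1+9.4, 10.2+9.4, 13.2+2.3] = [2.300,19.600,15.500]
diag = √(21.4²+30.2²+21.7²) = √1840.89 = 42.906


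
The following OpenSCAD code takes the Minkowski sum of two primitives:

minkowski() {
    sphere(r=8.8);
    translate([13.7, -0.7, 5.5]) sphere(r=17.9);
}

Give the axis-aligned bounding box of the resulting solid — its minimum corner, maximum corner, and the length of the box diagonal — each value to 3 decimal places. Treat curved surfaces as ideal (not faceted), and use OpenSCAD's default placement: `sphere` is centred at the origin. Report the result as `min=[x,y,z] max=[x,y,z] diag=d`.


min=[-13.000,-27.400,-21.200] max=[40.400,26.000,32.200] diag=92.492

A = translate([13.7, -0.7, 5.5]) sphere(r=17.9) → bbox [-4.2,-18.6,-12.4] .. [31.6,17.2,23.4]
B = sphere(r=8.8) → bbox [-8.8,-8.8,-8.8] .. [8.8,8.8,8.8]
lo = A.lo+B.lo = [-4.2-8.8, -18.6-8.8, -12.4-8.8] = [-13.000,-27.400,-21.200]
hi = A.hi+B.hi = [31.6+8.8, 17.2+8.8, 23.4+8.8] = [40.400,26.000,32.200]
diag = √(53.4²+53.4²+53.4²) = √8554.68 = 92.492


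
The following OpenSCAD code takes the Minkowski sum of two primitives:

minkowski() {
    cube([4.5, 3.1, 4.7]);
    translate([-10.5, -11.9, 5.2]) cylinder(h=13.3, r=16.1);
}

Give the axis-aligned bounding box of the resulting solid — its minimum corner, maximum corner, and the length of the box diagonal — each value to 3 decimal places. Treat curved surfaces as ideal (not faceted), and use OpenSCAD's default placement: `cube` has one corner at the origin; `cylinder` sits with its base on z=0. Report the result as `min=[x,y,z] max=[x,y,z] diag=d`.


min=[-26.600,-28.000,5.200] max=[10.100,7.300,23.200] diag=54.009

A = translate([-10.5, -11.9, 5.2]) cylinder(h=13.3, r=16.1) → bbox [-26.6,-28,5.2] .. [5.6,4.2,18.5]
B = cube([4.5, 3.1, 4.7]) → bbox [0,0,0] .. [4.5,3.1,4.7]
lo = A.lo+B.lo = [-26.6+0, -28+0, 5.2+0] = [-26.600,-28.000,5.200]
hi = A.hi+B.hi = [5.6+4.5, 4.2+3.1, 18.5+4.7] = [10.100,7.300,23.200]
diag = √(36.7²+35.3²+18²) = √2916.98 = 54.009


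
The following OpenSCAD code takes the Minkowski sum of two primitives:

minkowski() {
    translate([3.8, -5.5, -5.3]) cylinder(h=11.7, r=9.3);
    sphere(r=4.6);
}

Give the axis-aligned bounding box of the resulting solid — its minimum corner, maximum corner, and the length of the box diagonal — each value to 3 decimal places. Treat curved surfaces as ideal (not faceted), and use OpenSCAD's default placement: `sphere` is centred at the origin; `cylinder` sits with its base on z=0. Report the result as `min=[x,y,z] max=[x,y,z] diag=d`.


A = translate([3.8, -5.5, -5.3]) cylinder(h=11.7, r=9.3) → bbox [-5.5,-14.8,-5.3] .. [13.1,3.8,6.4]
B = sphere(r=4.6) → bbox [-4.6,-4.6,-4.6] .. [4.6,4.6,4.6]
lo = A.lo+B.lo = [-5.5-4.6, -14.8-4.6, -5.3-4.6] = [-10.100,-19.400,-9.900]
hi = A.hi+B.hi = [13.1+4.6, 3.8+4.6, 6.4+4.6] = [17.700,8.400,11.000]
diag = √(27.8²+27.8²+20.9²) = √1982.49 = 44.525

min=[-10.100,-19.400,-9.900] max=[17.700,8.400,11.000] diag=44.525


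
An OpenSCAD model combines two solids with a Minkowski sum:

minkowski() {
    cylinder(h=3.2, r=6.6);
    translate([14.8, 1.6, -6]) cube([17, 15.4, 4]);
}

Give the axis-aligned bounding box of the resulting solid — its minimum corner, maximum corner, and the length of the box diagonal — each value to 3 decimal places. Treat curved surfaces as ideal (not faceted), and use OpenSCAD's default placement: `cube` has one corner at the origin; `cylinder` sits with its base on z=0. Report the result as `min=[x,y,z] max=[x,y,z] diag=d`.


A = translate([14.8, 1.6, -6]) cube([17, 15.4, 4]) → bbox [14.8,1.6,-6] .. [31.8,17,-2]
B = cylinder(h=3.2, r=6.6) → bbox [-6.6,-6.6,0] .. [6.6,6.6,3.2]
lo = A.lo+B.lo = [14.8-6.6, 1.6-6.6, -6+0] = [8.200,-5.000,-6.000]
hi = A.hi+B.hi = [31.8+6.6, 17+6.6, -2+3.2] = [38.400,23.600,1.200]
diag = √(30.2²+28.6²+7.2²) = √1781.84 = 42.212

min=[8.200,-5.000,-6.000] max=[38.400,23.600,1.200] diag=42.212


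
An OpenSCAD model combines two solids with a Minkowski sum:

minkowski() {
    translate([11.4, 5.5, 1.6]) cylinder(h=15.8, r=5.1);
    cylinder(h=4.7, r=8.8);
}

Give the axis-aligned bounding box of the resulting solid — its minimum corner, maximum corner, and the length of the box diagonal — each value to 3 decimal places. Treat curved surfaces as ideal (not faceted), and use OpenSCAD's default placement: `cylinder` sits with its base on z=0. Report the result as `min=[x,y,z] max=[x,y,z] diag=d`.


A = translate([11.4, 5.5, 1.6]) cylinder(h=15.8, r=5.1) → bbox [6.3,0.4,1.6] .. [16.5,10.6,17.4]
B = cylinder(h=4.7, r=8.8) → bbox [-8.8,-8.8,0] .. [8.8,8.8,4.7]
lo = A.lo+B.lo = [6.3-8.8, 0.4-8.8, 1.6+0] = [-2.500,-8.400,1.600]
hi = A.hi+B.hi = [16.5+8.8, 10.6+8.8, 17.4+4.7] = [25.300,19.400,22.100]
diag = √(27.8²+27.8²+20.5²) = √1965.93 = 44.339

min=[-2.500,-8.400,1.600] max=[25.300,19.400,22.100] diag=44.339


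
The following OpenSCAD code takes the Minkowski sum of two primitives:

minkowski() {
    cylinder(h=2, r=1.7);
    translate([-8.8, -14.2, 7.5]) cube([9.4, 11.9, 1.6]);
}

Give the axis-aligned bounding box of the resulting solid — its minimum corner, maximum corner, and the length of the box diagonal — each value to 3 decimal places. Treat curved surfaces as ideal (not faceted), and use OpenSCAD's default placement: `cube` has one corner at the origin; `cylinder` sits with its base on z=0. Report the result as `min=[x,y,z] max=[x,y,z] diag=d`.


min=[-10.500,-15.900,7.500] max=[2.300,-0.600,11.100] diag=20.270

A = translate([-8.8, -14.2, 7.5]) cube([9.4, 11.9, 1.6]) → bbox [-8.8,-14.2,7.5] .. [0.6,-2.3,9.1]
B = cylinder(h=2, r=1.7) → bbox [-1.7,-1.7,0] .. [1.7,1.7,2]
lo = A.lo+B.lo = [-8.8-1.7, -14.2-1.7, 7.5+0] = [-10.500,-15.900,7.500]
hi = A.hi+B.hi = [0.6+1.7, -2.3+1.7, 9.1+2] = [2.300,-0.600,11.100]
diag = √(12.8²+15.3²+3.6²) = √410.89 = 20.270


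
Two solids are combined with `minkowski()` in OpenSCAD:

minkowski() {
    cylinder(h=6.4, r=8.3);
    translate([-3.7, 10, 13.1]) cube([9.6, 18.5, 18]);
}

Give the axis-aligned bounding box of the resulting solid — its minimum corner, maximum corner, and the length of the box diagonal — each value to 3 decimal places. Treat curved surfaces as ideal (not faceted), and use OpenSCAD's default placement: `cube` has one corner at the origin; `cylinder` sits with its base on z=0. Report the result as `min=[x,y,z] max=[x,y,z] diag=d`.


A = translate([-3.7, 10, 13.1]) cube([9.6, 18.5, 18]) → bbox [-3.7,10,13.1] .. [5.9,28.5,31.1]
B = cylinder(h=6.4, r=8.3) → bbox [-8.3,-8.3,0] .. [8.3,8.3,6.4]
lo = A.lo+B.lo = [-3.7-8.3, 10-8.3, 13.1+0] = [-12.000,1.700,13.100]
hi = A.hi+B.hi = [5.9+8.3, 28.5+8.3, 31.1+6.4] = [14.200,36.800,37.500]
diag = √(26.2²+35.1²+24.4²) = √2513.81 = 50.138

min=[-12.000,1.700,13.100] max=[14.200,36.800,37.500] diag=50.138


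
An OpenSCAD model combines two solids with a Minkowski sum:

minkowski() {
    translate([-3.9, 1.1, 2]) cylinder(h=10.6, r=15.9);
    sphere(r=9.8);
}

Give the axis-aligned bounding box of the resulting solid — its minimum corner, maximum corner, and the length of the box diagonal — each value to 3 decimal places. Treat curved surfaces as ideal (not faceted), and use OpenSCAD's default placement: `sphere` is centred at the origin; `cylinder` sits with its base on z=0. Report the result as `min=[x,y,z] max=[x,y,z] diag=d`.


A = translate([-3.9, 1.1, 2]) cylinder(h=10.6, r=15.9) → bbox [-19.8,-14.8,2] .. [12,17,12.6]
B = sphere(r=9.8) → bbox [-9.8,-9.8,-9.8] .. [9.8,9.8,9.8]
lo = A.lo+B.lo = [-19.8-9.8, -14.8-9.8, 2-9.8] = [-29.600,-24.600,-7.800]
hi = A.hi+B.hi = [12+9.8, 17+9.8, 12.6+9.8] = [21.800,26.800,22.400]
diag = √(51.4²+51.4²+30.2²) = √6195.96 = 78.714

min=[-29.600,-24.600,-7.800] max=[21.800,26.800,22.400] diag=78.714
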